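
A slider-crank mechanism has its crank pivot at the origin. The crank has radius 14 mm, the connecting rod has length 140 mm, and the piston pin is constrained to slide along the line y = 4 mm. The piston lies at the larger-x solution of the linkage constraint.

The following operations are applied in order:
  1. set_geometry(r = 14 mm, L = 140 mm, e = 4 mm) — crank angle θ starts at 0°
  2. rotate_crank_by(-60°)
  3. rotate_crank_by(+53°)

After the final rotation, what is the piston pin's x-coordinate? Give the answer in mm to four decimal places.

set_geometry: r = 14 mm, L = 140 mm, e = 4 mm; θ ← 0°
rotate_crank_by(-60°): θ ← 0° -60° = -60°
rotate_crank_by(+53°): θ ← -60° +53° = -7°
crank pin P = (r cos θ, r sin θ) = (13.895646, -1.706171)
h = r sin θ − e = -1.706171 − 4 = -5.706171
x = r cos θ + √(L² − h²) = 13.895646 + √(19600.0 − 32.5604) = 13.895646 + 139.883665 = 153.779311

153.7793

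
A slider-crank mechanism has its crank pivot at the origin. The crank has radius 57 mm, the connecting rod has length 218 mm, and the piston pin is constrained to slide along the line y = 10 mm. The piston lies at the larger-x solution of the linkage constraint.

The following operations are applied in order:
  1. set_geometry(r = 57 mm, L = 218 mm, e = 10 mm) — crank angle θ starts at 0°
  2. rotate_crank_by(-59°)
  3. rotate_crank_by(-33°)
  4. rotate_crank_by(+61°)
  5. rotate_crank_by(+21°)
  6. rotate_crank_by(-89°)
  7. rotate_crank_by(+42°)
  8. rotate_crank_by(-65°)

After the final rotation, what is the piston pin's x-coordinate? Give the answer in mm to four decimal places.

set_geometry: r = 57 mm, L = 218 mm, e = 10 mm; θ ← 0°
rotate_crank_by(-59°): θ ← 0° -59° = -59°
rotate_crank_by(-33°): θ ← -59° -33° = -92°
rotate_crank_by(+61°): θ ← -92° +61° = -31°
rotate_crank_by(+21°): θ ← -31° +21° = -10°
rotate_crank_by(-89°): θ ← -10° -89° = -99°
rotate_crank_by(+42°): θ ← -99° +42° = -57°
rotate_crank_by(-65°): θ ← -57° -65° = -122°
crank pin P = (r cos θ, r sin θ) = (-30.205398, -48.338741)
h = r sin θ − e = -48.338741 − 10 = -58.338741
x = r cos θ + √(L² − h²) = -30.205398 + √(47524.0 − 3403.4088) = -30.205398 + 210.049021 = 179.843623

179.8436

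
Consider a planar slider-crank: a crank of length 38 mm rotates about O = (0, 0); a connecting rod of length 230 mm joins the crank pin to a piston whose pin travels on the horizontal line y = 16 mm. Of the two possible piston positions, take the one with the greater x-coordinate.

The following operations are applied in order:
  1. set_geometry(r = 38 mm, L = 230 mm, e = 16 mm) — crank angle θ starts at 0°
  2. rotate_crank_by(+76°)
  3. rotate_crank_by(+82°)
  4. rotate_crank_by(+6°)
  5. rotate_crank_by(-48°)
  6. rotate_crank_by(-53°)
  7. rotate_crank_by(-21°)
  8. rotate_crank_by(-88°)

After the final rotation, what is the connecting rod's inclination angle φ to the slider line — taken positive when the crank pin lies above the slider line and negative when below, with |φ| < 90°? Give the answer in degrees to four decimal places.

-10.8602

set_geometry: r = 38 mm, L = 230 mm, e = 16 mm; θ ← 0°
rotate_crank_by(+76°): θ ← 0° +76° = 76°
rotate_crank_by(+82°): θ ← 76° +82° = 158°
rotate_crank_by(+6°): θ ← 158° +6° = 164°
rotate_crank_by(-48°): θ ← 164° -48° = 116°
rotate_crank_by(-53°): θ ← 116° -53° = 63°
rotate_crank_by(-21°): θ ← 63° -21° = 42°
rotate_crank_by(-88°): θ ← 42° -88° = -46°
crank pin P = (r cos θ, r sin θ) = (26.397018, -27.334912)
h = r sin θ − e = -27.334912 − 16 = -43.334912
sin φ = h / L = -43.334912 / 230 = -0.18841266
φ = arcsin(-0.18841266) = -10.860163°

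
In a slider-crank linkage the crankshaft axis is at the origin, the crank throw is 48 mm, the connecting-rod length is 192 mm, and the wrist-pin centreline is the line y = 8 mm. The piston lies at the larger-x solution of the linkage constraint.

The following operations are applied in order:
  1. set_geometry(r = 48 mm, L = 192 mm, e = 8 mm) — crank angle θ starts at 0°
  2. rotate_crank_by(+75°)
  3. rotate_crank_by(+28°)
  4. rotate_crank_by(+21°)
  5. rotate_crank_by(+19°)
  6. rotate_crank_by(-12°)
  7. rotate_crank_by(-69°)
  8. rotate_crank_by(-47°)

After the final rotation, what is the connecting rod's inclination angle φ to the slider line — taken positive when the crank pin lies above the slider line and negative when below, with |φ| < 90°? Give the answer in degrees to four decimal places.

1.3201

set_geometry: r = 48 mm, L = 192 mm, e = 8 mm; θ ← 0°
rotate_crank_by(+75°): θ ← 0° +75° = 75°
rotate_crank_by(+28°): θ ← 75° +28° = 103°
rotate_crank_by(+21°): θ ← 103° +21° = 124°
rotate_crank_by(+19°): θ ← 124° +19° = 143°
rotate_crank_by(-12°): θ ← 143° -12° = 131°
rotate_crank_by(-69°): θ ← 131° -69° = 62°
rotate_crank_by(-47°): θ ← 62° -47° = 15°
crank pin P = (r cos θ, r sin θ) = (46.364440, 12.423314)
h = r sin θ − e = 12.423314 − 8 = 4.423314
sin φ = h / L = 4.423314 / 192 = 0.02303809
φ = arcsin(0.02303809) = 1.320102°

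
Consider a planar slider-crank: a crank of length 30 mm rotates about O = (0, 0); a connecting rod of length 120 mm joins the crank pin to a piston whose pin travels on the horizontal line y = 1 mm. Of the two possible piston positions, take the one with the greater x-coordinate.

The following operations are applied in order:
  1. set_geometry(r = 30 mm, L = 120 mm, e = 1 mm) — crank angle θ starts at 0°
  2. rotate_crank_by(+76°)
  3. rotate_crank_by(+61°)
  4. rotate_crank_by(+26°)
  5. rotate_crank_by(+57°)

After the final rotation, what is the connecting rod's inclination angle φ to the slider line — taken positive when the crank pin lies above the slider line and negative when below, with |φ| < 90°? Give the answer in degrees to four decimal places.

-9.7314

set_geometry: r = 30 mm, L = 120 mm, e = 1 mm; θ ← 0°
rotate_crank_by(+76°): θ ← 0° +76° = 76°
rotate_crank_by(+61°): θ ← 76° +61° = 137°
rotate_crank_by(+26°): θ ← 137° +26° = 163°
rotate_crank_by(+57°): θ ← 163° +57° = 220°
crank pin P = (r cos θ, r sin θ) = (-22.981333, -19.283628)
h = r sin θ − e = -19.283628 − 1 = -20.283628
sin φ = h / L = -20.283628 / 120 = -0.16903024
φ = arcsin(-0.16903024) = -9.731440°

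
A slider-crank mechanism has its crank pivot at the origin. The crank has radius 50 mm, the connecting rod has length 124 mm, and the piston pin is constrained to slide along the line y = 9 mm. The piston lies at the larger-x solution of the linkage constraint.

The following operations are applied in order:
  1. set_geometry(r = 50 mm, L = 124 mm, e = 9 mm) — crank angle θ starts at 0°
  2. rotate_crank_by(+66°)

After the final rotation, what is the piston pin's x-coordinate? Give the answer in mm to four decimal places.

138.7884

set_geometry: r = 50 mm, L = 124 mm, e = 9 mm; θ ← 0°
rotate_crank_by(+66°): θ ← 0° +66° = 66°
crank pin P = (r cos θ, r sin θ) = (20.336832, 45.677273)
h = r sin θ − e = 45.677273 − 9 = 36.677273
x = r cos θ + √(L² − h²) = 20.336832 + √(15376.0 − 1345.2223) = 20.336832 + 118.451584 = 138.788416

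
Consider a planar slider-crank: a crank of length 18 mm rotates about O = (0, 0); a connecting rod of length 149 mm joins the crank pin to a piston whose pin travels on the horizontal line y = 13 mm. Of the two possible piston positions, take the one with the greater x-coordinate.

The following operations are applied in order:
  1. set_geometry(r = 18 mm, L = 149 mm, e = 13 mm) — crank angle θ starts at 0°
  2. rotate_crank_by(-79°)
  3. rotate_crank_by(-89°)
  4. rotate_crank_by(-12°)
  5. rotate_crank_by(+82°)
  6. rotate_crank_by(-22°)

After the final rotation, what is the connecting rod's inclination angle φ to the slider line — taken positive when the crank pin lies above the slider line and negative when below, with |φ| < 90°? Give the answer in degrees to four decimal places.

set_geometry: r = 18 mm, L = 149 mm, e = 13 mm; θ ← 0°
rotate_crank_by(-79°): θ ← 0° -79° = -79°
rotate_crank_by(-89°): θ ← -79° -89° = -168°
rotate_crank_by(-12°): θ ← -168° -12° = -180°
rotate_crank_by(+82°): θ ← -180° +82° = -98°
rotate_crank_by(-22°): θ ← -98° -22° = -120°
crank pin P = (r cos θ, r sin θ) = (-9.000000, -15.588457)
h = r sin θ − e = -15.588457 − 13 = -28.588457
sin φ = h / L = -28.588457 / 149 = -0.19186884
φ = arcsin(-0.19186884) = -11.061868°

-11.0619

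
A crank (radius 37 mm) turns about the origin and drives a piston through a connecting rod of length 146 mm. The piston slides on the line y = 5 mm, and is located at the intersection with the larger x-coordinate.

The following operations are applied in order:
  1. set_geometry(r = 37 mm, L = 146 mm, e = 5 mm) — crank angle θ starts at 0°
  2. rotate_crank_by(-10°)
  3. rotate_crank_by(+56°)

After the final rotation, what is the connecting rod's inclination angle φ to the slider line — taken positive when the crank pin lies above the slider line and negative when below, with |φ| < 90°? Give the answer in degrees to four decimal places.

8.5140

set_geometry: r = 37 mm, L = 146 mm, e = 5 mm; θ ← 0°
rotate_crank_by(-10°): θ ← 0° -10° = -10°
rotate_crank_by(+56°): θ ← -10° +56° = 46°
crank pin P = (r cos θ, r sin θ) = (25.702360, 26.615573)
h = r sin θ − e = 26.615573 − 5 = 21.615573
sin φ = h / L = 21.615573 / 146 = 0.14805187
φ = arcsin(0.14805187) = 8.514046°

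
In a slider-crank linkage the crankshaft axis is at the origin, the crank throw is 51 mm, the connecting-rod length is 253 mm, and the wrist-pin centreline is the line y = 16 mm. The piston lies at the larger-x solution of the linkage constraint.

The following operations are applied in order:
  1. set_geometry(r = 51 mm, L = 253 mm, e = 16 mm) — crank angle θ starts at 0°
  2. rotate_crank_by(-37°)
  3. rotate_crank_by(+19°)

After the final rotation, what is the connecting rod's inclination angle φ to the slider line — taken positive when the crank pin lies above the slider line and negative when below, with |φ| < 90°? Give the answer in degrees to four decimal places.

-7.2115

set_geometry: r = 51 mm, L = 253 mm, e = 16 mm; θ ← 0°
rotate_crank_by(-37°): θ ← 0° -37° = -37°
rotate_crank_by(+19°): θ ← -37° +19° = -18°
crank pin P = (r cos θ, r sin θ) = (48.503882, -15.759867)
h = r sin θ − e = -15.759867 − 16 = -31.759867
sin φ = h / L = -31.759867 / 253 = -0.12553307
φ = arcsin(-0.12553307) = -7.211541°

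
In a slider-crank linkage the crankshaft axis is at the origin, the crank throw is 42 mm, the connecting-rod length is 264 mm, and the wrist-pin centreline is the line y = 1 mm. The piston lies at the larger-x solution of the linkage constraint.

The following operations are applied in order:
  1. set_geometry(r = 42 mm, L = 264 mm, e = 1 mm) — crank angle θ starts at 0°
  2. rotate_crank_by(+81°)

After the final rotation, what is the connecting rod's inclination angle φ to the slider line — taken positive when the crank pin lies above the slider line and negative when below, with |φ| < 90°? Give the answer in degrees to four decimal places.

8.8208

set_geometry: r = 42 mm, L = 264 mm, e = 1 mm; θ ← 0°
rotate_crank_by(+81°): θ ← 0° +81° = 81°
crank pin P = (r cos θ, r sin θ) = (6.570248, 41.482910)
h = r sin θ − e = 41.482910 − 1 = 40.482910
sin φ = h / L = 40.482910 / 264 = 0.15334436
φ = arcsin(0.15334436) = 8.820787°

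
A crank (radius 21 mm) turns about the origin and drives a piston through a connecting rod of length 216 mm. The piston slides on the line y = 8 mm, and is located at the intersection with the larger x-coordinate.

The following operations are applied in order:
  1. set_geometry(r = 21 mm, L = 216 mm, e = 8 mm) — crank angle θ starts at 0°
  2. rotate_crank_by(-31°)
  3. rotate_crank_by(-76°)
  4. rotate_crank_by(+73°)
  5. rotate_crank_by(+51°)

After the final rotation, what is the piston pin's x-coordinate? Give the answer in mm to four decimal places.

set_geometry: r = 21 mm, L = 216 mm, e = 8 mm; θ ← 0°
rotate_crank_by(-31°): θ ← 0° -31° = -31°
rotate_crank_by(-76°): θ ← -31° -76° = -107°
rotate_crank_by(+73°): θ ← -107° +73° = -34°
rotate_crank_by(+51°): θ ← -34° +51° = 17°
crank pin P = (r cos θ, r sin θ) = (20.082400, 6.139806)
h = r sin θ − e = 6.139806 − 8 = -1.860194
x = r cos θ + √(L² − h²) = 20.082400 + √(46656.0 − 3.4603) = 20.082400 + 215.991990 = 236.074390

236.0744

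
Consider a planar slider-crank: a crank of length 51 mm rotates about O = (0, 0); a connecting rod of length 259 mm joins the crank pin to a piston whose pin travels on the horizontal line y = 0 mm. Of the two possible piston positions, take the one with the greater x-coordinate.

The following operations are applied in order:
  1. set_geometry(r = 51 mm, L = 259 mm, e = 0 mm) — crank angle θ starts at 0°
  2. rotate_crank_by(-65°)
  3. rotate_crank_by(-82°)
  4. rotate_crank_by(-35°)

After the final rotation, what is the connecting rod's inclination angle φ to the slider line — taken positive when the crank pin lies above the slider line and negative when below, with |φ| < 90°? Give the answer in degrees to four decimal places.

set_geometry: r = 51 mm, L = 259 mm, e = 0 mm; θ ← 0°
rotate_crank_by(-65°): θ ← 0° -65° = -65°
rotate_crank_by(-82°): θ ← -65° -82° = -147°
rotate_crank_by(-35°): θ ← -147° -35° = -182°
crank pin P = (r cos θ, r sin θ) = (-50.968932, 1.779874)
h = r sin θ − e = 1.779874 − 0 = 1.779874
sin φ = h / L = 1.779874 / 259 = 0.00687210
φ = arcsin(0.00687210) = 0.393746°

0.3937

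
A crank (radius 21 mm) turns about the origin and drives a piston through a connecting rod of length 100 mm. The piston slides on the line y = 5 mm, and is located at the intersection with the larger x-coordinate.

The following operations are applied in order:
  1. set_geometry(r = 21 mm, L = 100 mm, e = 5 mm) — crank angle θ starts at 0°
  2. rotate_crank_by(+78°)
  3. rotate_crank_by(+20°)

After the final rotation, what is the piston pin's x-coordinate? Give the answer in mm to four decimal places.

95.8220

set_geometry: r = 21 mm, L = 100 mm, e = 5 mm; θ ← 0°
rotate_crank_by(+78°): θ ← 0° +78° = 78°
rotate_crank_by(+20°): θ ← 78° +20° = 98°
crank pin P = (r cos θ, r sin θ) = (-2.922635, 20.795629)
h = r sin θ − e = 20.795629 − 5 = 15.795629
x = r cos θ + √(L² − h²) = -2.922635 + √(10000.0 − 249.5019) = -2.922635 + 98.744610 = 95.821975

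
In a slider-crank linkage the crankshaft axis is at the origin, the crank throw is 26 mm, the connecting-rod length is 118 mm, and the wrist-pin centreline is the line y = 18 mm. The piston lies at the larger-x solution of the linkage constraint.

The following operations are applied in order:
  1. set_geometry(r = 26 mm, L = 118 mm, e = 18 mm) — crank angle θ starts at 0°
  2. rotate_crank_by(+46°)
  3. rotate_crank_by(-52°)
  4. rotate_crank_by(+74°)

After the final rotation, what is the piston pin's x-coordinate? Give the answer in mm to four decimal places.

set_geometry: r = 26 mm, L = 118 mm, e = 18 mm; θ ← 0°
rotate_crank_by(+46°): θ ← 0° +46° = 46°
rotate_crank_by(-52°): θ ← 46° -52° = -6°
rotate_crank_by(+74°): θ ← -6° +74° = 68°
crank pin P = (r cos θ, r sin θ) = (9.739771, 24.106780)
h = r sin θ − e = 24.106780 − 18 = 6.106780
x = r cos θ + √(L² − h²) = 9.739771 + √(13924.0 − 37.2928) = 9.739771 + 117.841874 = 127.581645

127.5816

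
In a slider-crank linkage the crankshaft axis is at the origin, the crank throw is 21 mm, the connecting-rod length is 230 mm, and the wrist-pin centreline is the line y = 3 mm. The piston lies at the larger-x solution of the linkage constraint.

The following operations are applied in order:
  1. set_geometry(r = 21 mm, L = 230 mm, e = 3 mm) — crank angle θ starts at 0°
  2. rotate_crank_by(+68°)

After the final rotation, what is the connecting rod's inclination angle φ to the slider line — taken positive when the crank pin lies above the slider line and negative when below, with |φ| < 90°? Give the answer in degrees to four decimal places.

set_geometry: r = 21 mm, L = 230 mm, e = 3 mm; θ ← 0°
rotate_crank_by(+68°): θ ← 0° +68° = 68°
crank pin P = (r cos θ, r sin θ) = (7.866738, 19.470861)
h = r sin θ − e = 19.470861 − 3 = 16.470861
sin φ = h / L = 16.470861 / 230 = 0.07161244
φ = arcsin(0.07161244) = 4.106606°

4.1066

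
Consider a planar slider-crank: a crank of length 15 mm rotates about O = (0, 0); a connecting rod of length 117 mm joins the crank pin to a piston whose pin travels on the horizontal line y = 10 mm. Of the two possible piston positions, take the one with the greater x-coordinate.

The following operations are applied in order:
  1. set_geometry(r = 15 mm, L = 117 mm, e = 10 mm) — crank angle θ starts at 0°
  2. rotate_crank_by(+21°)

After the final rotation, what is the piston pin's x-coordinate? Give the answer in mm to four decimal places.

set_geometry: r = 15 mm, L = 117 mm, e = 10 mm; θ ← 0°
rotate_crank_by(+21°): θ ← 0° +21° = 21°
crank pin P = (r cos θ, r sin θ) = (14.003706, 5.375519)
h = r sin θ − e = 5.375519 − 10 = -4.624481
x = r cos θ + √(L² − h²) = 14.003706 + √(13689.0 − 21.3858) = 14.003706 + 116.908572 = 130.912278

130.9123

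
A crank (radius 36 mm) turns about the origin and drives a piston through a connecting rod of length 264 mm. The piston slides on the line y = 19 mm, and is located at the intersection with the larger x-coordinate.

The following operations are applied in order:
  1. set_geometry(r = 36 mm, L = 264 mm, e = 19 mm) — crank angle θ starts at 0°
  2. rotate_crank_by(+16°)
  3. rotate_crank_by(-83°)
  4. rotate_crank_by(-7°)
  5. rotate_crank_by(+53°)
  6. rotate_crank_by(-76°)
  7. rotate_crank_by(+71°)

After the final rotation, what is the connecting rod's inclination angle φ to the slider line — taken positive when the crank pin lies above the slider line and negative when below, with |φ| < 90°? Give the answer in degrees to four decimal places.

set_geometry: r = 36 mm, L = 264 mm, e = 19 mm; θ ← 0°
rotate_crank_by(+16°): θ ← 0° +16° = 16°
rotate_crank_by(-83°): θ ← 16° -83° = -67°
rotate_crank_by(-7°): θ ← -67° -7° = -74°
rotate_crank_by(+53°): θ ← -74° +53° = -21°
rotate_crank_by(-76°): θ ← -21° -76° = -97°
rotate_crank_by(+71°): θ ← -97° +71° = -26°
crank pin P = (r cos θ, r sin θ) = (32.356586, -15.781361)
h = r sin θ − e = -15.781361 − 19 = -34.781361
sin φ = h / L = -34.781361 / 264 = -0.13174758
φ = arcsin(-0.13174758) = -7.570590°

-7.5706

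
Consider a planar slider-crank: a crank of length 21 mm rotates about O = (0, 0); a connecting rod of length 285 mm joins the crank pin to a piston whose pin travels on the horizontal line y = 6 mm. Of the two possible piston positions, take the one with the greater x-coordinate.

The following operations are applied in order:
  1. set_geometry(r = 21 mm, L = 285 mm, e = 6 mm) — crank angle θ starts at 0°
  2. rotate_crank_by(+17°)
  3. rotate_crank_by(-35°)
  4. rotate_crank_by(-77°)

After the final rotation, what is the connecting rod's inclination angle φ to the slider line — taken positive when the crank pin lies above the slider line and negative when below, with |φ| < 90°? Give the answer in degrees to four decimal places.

set_geometry: r = 21 mm, L = 285 mm, e = 6 mm; θ ← 0°
rotate_crank_by(+17°): θ ← 0° +17° = 17°
rotate_crank_by(-35°): θ ← 17° -35° = -18°
rotate_crank_by(-77°): θ ← -18° -77° = -95°
crank pin P = (r cos θ, r sin θ) = (-1.830271, -20.920089)
h = r sin θ − e = -20.920089 − 6 = -26.920089
sin φ = h / L = -26.920089 / 285 = -0.09445645
φ = arcsin(-0.09445645) = -5.420036°

-5.4200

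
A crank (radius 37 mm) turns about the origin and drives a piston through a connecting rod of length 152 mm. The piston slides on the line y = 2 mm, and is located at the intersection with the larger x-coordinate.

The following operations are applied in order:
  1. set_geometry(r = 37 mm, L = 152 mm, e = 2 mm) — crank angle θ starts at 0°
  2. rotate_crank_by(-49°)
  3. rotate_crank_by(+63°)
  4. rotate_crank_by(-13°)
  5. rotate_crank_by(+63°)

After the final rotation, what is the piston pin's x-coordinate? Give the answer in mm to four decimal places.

164.9715

set_geometry: r = 37 mm, L = 152 mm, e = 2 mm; θ ← 0°
rotate_crank_by(-49°): θ ← 0° -49° = -49°
rotate_crank_by(+63°): θ ← -49° +63° = 14°
rotate_crank_by(-13°): θ ← 14° -13° = 1°
rotate_crank_by(+63°): θ ← 1° +63° = 64°
crank pin P = (r cos θ, r sin θ) = (16.219732, 33.255380)
h = r sin θ − e = 33.255380 − 2 = 31.255380
x = r cos θ + √(L² − h²) = 16.219732 + √(23104.0 − 976.8988) = 16.219732 + 148.751811 = 164.971543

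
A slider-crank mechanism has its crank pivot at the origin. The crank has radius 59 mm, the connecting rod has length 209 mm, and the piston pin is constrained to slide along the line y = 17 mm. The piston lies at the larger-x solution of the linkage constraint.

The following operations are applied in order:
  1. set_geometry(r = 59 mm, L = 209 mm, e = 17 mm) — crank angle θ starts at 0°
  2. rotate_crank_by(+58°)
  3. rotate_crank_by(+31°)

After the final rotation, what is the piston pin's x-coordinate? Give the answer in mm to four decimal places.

205.7680

set_geometry: r = 59 mm, L = 209 mm, e = 17 mm; θ ← 0°
rotate_crank_by(+58°): θ ← 0° +58° = 58°
rotate_crank_by(+31°): θ ← 58° +31° = 89°
crank pin P = (r cos θ, r sin θ) = (1.029692, 58.991014)
h = r sin θ − e = 58.991014 − 17 = 41.991014
x = r cos θ + √(L² − h²) = 1.029692 + √(43681.0 − 1763.2453) = 1.029692 + 204.738259 = 205.767951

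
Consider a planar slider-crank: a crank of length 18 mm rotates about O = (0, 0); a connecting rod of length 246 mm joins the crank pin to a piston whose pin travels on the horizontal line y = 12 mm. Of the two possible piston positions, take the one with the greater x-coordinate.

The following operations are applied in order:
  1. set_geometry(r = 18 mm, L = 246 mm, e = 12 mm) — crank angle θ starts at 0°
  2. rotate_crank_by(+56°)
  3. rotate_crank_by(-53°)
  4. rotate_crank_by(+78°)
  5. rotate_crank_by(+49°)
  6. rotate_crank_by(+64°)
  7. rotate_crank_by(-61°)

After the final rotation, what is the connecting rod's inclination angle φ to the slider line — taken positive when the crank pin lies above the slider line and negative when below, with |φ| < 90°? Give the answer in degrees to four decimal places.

set_geometry: r = 18 mm, L = 246 mm, e = 12 mm; θ ← 0°
rotate_crank_by(+56°): θ ← 0° +56° = 56°
rotate_crank_by(-53°): θ ← 56° -53° = 3°
rotate_crank_by(+78°): θ ← 3° +78° = 81°
rotate_crank_by(+49°): θ ← 81° +49° = 130°
rotate_crank_by(+64°): θ ← 130° +64° = 194°
rotate_crank_by(-61°): θ ← 194° -61° = 133°
crank pin P = (r cos θ, r sin θ) = (-12.275970, 13.164367)
h = r sin θ − e = 13.164367 − 12 = 1.164367
sin φ = h / L = 1.164367 / 246 = 0.00473320
φ = arcsin(0.00473320) = 0.271193°

0.2712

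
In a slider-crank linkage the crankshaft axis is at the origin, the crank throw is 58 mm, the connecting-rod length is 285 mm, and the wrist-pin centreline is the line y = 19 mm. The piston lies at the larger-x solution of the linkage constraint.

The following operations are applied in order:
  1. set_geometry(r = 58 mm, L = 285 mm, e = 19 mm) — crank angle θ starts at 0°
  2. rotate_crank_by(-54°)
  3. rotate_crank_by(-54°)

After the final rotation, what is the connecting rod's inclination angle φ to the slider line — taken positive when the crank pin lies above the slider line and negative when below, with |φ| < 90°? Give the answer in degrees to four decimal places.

set_geometry: r = 58 mm, L = 285 mm, e = 19 mm; θ ← 0°
rotate_crank_by(-54°): θ ← 0° -54° = -54°
rotate_crank_by(-54°): θ ← -54° -54° = -108°
crank pin P = (r cos θ, r sin θ) = (-17.922986, -55.161278)
h = r sin θ − e = -55.161278 − 19 = -74.161278
sin φ = h / L = -74.161278 / 285 = -0.26021501
φ = arcsin(-0.26021501) = -15.082820°

-15.0828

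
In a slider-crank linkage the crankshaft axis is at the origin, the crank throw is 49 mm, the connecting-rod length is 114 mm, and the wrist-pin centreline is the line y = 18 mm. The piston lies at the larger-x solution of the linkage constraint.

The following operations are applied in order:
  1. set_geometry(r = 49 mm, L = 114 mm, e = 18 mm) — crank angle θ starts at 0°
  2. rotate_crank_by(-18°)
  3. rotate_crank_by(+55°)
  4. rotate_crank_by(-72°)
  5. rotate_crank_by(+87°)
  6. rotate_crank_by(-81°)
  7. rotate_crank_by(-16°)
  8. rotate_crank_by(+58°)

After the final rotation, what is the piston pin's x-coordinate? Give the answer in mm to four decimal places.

161.5304

set_geometry: r = 49 mm, L = 114 mm, e = 18 mm; θ ← 0°
rotate_crank_by(-18°): θ ← 0° -18° = -18°
rotate_crank_by(+55°): θ ← -18° +55° = 37°
rotate_crank_by(-72°): θ ← 37° -72° = -35°
rotate_crank_by(+87°): θ ← -35° +87° = 52°
rotate_crank_by(-81°): θ ← 52° -81° = -29°
rotate_crank_by(-16°): θ ← -29° -16° = -45°
rotate_crank_by(+58°): θ ← -45° +58° = 13°
crank pin P = (r cos θ, r sin θ) = (47.744133, 11.022602)
h = r sin θ − e = 11.022602 − 18 = -6.977398
x = r cos θ + √(L² − h²) = 47.744133 + √(12996.0 − 48.6841) = 47.744133 + 113.786273 = 161.530406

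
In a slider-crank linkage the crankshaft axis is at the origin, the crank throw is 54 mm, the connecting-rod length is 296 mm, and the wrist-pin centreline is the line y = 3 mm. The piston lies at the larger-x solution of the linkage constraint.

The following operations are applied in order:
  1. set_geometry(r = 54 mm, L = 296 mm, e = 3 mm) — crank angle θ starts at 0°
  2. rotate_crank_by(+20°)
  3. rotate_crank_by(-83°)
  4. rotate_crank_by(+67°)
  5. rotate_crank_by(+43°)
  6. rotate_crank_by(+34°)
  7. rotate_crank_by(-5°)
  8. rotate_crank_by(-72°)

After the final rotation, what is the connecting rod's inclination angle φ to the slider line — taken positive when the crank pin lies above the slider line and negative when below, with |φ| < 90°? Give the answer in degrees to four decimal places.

set_geometry: r = 54 mm, L = 296 mm, e = 3 mm; θ ← 0°
rotate_crank_by(+20°): θ ← 0° +20° = 20°
rotate_crank_by(-83°): θ ← 20° -83° = -63°
rotate_crank_by(+67°): θ ← -63° +67° = 4°
rotate_crank_by(+43°): θ ← 4° +43° = 47°
rotate_crank_by(+34°): θ ← 47° +34° = 81°
rotate_crank_by(-5°): θ ← 81° -5° = 76°
rotate_crank_by(-72°): θ ← 76° -72° = 4°
crank pin P = (r cos θ, r sin θ) = (53.868459, 3.766850)
h = r sin θ − e = 3.766850 − 3 = 0.766850
sin φ = h / L = 0.766850 / 296 = 0.00259071
φ = arcsin(0.00259071) = 0.148437°

0.1484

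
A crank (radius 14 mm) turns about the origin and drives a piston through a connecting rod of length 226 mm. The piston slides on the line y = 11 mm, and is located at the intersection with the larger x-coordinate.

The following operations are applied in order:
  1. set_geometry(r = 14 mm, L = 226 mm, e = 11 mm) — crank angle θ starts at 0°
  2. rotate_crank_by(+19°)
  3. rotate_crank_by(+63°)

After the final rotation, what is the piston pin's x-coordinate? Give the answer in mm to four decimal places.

227.9303

set_geometry: r = 14 mm, L = 226 mm, e = 11 mm; θ ← 0°
rotate_crank_by(+19°): θ ← 0° +19° = 19°
rotate_crank_by(+63°): θ ← 19° +63° = 82°
crank pin P = (r cos θ, r sin θ) = (1.948423, 13.863753)
h = r sin θ − e = 13.863753 − 11 = 2.863753
x = r cos θ + √(L² − h²) = 1.948423 + √(51076.0 − 8.2011) = 1.948423 + 225.981855 = 227.930279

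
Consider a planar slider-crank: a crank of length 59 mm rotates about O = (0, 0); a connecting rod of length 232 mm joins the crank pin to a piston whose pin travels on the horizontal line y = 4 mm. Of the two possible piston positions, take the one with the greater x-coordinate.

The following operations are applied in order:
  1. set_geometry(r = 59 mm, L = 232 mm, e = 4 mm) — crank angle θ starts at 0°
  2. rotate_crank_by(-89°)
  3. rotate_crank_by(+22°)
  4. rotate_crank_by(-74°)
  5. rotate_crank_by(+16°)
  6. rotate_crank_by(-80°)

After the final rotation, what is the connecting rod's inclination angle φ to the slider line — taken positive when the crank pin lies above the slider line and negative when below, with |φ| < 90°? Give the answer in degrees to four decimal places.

5.1771

set_geometry: r = 59 mm, L = 232 mm, e = 4 mm; θ ← 0°
rotate_crank_by(-89°): θ ← 0° -89° = -89°
rotate_crank_by(+22°): θ ← -89° +22° = -67°
rotate_crank_by(-74°): θ ← -67° -74° = -141°
rotate_crank_by(+16°): θ ← -141° +16° = -125°
rotate_crank_by(-80°): θ ← -125° -80° = -205°
crank pin P = (r cos θ, r sin θ) = (-53.472159, 24.934477)
h = r sin θ − e = 24.934477 − 4 = 20.934477
sin φ = h / L = 20.934477 / 232 = 0.09023482
φ = arcsin(0.09023482) = 5.177116°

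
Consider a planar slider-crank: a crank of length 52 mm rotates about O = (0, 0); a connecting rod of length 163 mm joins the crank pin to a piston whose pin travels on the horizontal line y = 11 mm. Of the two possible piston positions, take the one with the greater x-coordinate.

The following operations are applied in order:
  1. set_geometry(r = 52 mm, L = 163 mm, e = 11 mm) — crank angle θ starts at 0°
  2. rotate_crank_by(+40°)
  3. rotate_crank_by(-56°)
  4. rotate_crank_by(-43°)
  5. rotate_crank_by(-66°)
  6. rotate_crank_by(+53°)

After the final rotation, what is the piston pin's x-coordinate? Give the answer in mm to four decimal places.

set_geometry: r = 52 mm, L = 163 mm, e = 11 mm; θ ← 0°
rotate_crank_by(+40°): θ ← 0° +40° = 40°
rotate_crank_by(-56°): θ ← 40° -56° = -16°
rotate_crank_by(-43°): θ ← -16° -43° = -59°
rotate_crank_by(-66°): θ ← -59° -66° = -125°
rotate_crank_by(+53°): θ ← -125° +53° = -72°
crank pin P = (r cos θ, r sin θ) = (16.068884, -49.454939)
h = r sin θ − e = -49.454939 − 11 = -60.454939
x = r cos θ + √(L² − h²) = 16.068884 + √(26569.0 − 3654.7996) = 16.068884 + 151.374372 = 167.443255

167.4433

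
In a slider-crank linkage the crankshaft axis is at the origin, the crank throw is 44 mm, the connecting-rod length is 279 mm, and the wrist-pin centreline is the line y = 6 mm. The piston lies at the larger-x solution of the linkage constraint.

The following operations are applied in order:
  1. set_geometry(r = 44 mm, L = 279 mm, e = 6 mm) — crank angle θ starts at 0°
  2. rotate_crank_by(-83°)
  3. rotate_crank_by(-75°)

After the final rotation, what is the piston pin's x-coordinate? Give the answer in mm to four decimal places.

237.2966

set_geometry: r = 44 mm, L = 279 mm, e = 6 mm; θ ← 0°
rotate_crank_by(-83°): θ ← 0° -83° = -83°
rotate_crank_by(-75°): θ ← -83° -75° = -158°
crank pin P = (r cos θ, r sin θ) = (-40.796090, -16.482690)
h = r sin θ − e = -16.482690 − 6 = -22.482690
x = r cos θ + √(L² − h²) = -40.796090 + √(77841.0 − 505.4714) = -40.796090 + 278.092662 = 237.296572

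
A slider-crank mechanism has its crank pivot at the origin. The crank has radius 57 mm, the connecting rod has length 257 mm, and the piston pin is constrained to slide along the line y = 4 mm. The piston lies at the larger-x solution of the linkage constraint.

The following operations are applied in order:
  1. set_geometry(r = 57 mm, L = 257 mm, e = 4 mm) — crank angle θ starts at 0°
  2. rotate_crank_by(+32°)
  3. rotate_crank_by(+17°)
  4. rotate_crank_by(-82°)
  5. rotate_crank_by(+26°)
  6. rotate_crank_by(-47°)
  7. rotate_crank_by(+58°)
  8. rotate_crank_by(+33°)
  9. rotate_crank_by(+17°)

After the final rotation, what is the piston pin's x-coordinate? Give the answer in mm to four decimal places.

set_geometry: r = 57 mm, L = 257 mm, e = 4 mm; θ ← 0°
rotate_crank_by(+32°): θ ← 0° +32° = 32°
rotate_crank_by(+17°): θ ← 32° +17° = 49°
rotate_crank_by(-82°): θ ← 49° -82° = -33°
rotate_crank_by(+26°): θ ← -33° +26° = -7°
rotate_crank_by(-47°): θ ← -7° -47° = -54°
rotate_crank_by(+58°): θ ← -54° +58° = 4°
rotate_crank_by(+33°): θ ← 4° +33° = 37°
rotate_crank_by(+17°): θ ← 37° +17° = 54°
crank pin P = (r cos θ, r sin θ) = (33.503759, 46.113969)
h = r sin θ − e = 46.113969 − 4 = 42.113969
x = r cos θ + √(L² − h²) = 33.503759 + √(66049.0 − 1773.5864) = 33.503759 + 253.525962 = 287.029722

287.0297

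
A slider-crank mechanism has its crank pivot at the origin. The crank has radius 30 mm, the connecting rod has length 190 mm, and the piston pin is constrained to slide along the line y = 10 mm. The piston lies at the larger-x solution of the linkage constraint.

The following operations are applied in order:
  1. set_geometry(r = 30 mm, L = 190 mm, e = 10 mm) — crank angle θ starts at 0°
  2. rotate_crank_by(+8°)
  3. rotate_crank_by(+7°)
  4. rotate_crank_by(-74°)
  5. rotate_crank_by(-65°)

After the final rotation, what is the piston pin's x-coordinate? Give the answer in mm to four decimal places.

169.9968

set_geometry: r = 30 mm, L = 190 mm, e = 10 mm; θ ← 0°
rotate_crank_by(+8°): θ ← 0° +8° = 8°
rotate_crank_by(+7°): θ ← 8° +7° = 15°
rotate_crank_by(-74°): θ ← 15° -74° = -59°
rotate_crank_by(-65°): θ ← -59° -65° = -124°
crank pin P = (r cos θ, r sin θ) = (-16.775787, -24.871127)
h = r sin θ − e = -24.871127 − 10 = -34.871127
x = r cos θ + √(L² − h²) = -16.775787 + √(36100.0 − 1215.9955) = -16.775787 + 186.772601 = 169.996814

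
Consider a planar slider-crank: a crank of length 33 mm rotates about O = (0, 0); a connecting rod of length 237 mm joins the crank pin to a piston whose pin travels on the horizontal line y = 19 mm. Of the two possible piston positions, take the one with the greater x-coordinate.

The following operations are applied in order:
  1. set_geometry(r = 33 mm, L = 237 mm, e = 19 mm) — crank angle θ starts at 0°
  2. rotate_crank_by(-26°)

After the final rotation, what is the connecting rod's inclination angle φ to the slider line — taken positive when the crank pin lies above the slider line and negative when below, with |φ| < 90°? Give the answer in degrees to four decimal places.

-8.1177

set_geometry: r = 33 mm, L = 237 mm, e = 19 mm; θ ← 0°
rotate_crank_by(-26°): θ ← 0° -26° = -26°
crank pin P = (r cos θ, r sin θ) = (29.660204, -14.466248)
h = r sin θ − e = -14.466248 − 19 = -33.466248
sin φ = h / L = -33.466248 / 237 = -0.14120780
φ = arcsin(-0.14120780) = -8.117742°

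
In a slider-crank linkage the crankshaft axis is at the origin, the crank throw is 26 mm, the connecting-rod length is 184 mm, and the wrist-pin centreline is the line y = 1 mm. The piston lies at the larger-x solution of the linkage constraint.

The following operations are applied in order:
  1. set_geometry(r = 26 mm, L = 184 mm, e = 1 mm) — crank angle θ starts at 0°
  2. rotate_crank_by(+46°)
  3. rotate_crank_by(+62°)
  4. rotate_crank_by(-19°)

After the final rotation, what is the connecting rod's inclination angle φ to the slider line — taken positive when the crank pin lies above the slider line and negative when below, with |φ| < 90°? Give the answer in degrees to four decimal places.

set_geometry: r = 26 mm, L = 184 mm, e = 1 mm; θ ← 0°
rotate_crank_by(+46°): θ ← 0° +46° = 46°
rotate_crank_by(+62°): θ ← 46° +62° = 108°
rotate_crank_by(-19°): θ ← 108° -19° = 89°
crank pin P = (r cos θ, r sin θ) = (0.453763, 25.996040)
h = r sin θ − e = 25.996040 − 1 = 24.996040
sin φ = h / L = 24.996040 / 184 = 0.13584804
φ = arcsin(0.13584804) = 7.807661°

7.8077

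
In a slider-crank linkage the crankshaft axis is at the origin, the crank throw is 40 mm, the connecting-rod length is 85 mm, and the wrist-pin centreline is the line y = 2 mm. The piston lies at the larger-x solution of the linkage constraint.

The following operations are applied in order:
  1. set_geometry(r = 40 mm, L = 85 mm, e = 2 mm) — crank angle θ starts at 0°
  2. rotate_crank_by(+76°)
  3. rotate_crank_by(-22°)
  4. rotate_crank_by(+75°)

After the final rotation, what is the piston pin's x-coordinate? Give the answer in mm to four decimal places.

set_geometry: r = 40 mm, L = 85 mm, e = 2 mm; θ ← 0°
rotate_crank_by(+76°): θ ← 0° +76° = 76°
rotate_crank_by(-22°): θ ← 76° -22° = 54°
rotate_crank_by(+75°): θ ← 54° +75° = 129°
crank pin P = (r cos θ, r sin θ) = (-25.172816, 31.085838)
h = r sin θ − e = 31.085838 − 2 = 29.085838
x = r cos θ + √(L² − h²) = -25.172816 + √(7225.0 − 845.9860) = -25.172816 + 79.868730 = 54.695914

54.6959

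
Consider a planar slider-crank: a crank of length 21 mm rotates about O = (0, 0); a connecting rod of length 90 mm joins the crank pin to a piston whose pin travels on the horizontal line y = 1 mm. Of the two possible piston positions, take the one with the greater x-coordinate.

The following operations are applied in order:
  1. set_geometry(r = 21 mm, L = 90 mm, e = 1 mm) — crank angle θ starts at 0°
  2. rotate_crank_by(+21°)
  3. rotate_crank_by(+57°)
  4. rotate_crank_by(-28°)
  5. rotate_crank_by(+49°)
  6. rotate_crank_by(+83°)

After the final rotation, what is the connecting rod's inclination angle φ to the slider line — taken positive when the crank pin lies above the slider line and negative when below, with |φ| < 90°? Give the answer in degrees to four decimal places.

set_geometry: r = 21 mm, L = 90 mm, e = 1 mm; θ ← 0°
rotate_crank_by(+21°): θ ← 0° +21° = 21°
rotate_crank_by(+57°): θ ← 21° +57° = 78°
rotate_crank_by(-28°): θ ← 78° -28° = 50°
rotate_crank_by(+49°): θ ← 50° +49° = 99°
rotate_crank_by(+83°): θ ← 99° +83° = 182°
crank pin P = (r cos θ, r sin θ) = (-20.987207, -0.732889)
h = r sin θ − e = -0.732889 − 1 = -1.732889
sin φ = h / L = -1.732889 / 90 = -0.01925433
φ = arcsin(-0.01925433) = -1.103260°

-1.1033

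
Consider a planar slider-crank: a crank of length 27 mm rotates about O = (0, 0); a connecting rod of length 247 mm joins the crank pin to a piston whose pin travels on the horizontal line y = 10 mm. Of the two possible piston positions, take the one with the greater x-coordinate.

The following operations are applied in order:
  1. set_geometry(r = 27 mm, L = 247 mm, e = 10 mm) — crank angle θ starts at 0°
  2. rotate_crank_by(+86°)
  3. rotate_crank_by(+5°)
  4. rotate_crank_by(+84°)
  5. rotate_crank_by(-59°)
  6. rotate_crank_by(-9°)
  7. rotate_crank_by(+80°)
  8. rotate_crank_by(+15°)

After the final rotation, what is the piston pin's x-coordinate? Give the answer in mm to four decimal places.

set_geometry: r = 27 mm, L = 247 mm, e = 10 mm; θ ← 0°
rotate_crank_by(+86°): θ ← 0° +86° = 86°
rotate_crank_by(+5°): θ ← 86° +5° = 91°
rotate_crank_by(+84°): θ ← 91° +84° = 175°
rotate_crank_by(-59°): θ ← 175° -59° = 116°
rotate_crank_by(-9°): θ ← 116° -9° = 107°
rotate_crank_by(+80°): θ ← 107° +80° = 187°
rotate_crank_by(+15°): θ ← 187° +15° = 202°
crank pin P = (r cos θ, r sin θ) = (-25.033964, -10.114378)
h = r sin θ − e = -10.114378 − 10 = -20.114378
x = r cos θ + √(L² − h²) = -25.033964 + √(61009.0 − 404.5882) = -25.033964 + 246.179633 = 221.145669

221.1457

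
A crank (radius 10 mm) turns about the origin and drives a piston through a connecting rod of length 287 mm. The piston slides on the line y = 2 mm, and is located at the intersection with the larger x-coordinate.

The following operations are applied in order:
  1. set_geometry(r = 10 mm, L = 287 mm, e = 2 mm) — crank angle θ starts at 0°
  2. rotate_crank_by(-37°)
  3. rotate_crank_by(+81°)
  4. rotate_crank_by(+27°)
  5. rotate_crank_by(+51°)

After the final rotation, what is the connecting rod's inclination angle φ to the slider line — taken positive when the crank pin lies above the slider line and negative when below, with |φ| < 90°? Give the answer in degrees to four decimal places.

set_geometry: r = 10 mm, L = 287 mm, e = 2 mm; θ ← 0°
rotate_crank_by(-37°): θ ← 0° -37° = -37°
rotate_crank_by(+81°): θ ← -37° +81° = 44°
rotate_crank_by(+27°): θ ← 44° +27° = 71°
rotate_crank_by(+51°): θ ← 71° +51° = 122°
crank pin P = (r cos θ, r sin θ) = (-5.299193, 8.480481)
h = r sin θ − e = 8.480481 − 2 = 6.480481
sin φ = h / L = 6.480481 / 287 = 0.02258007
φ = arcsin(0.02258007) = 1.293853°

1.2939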